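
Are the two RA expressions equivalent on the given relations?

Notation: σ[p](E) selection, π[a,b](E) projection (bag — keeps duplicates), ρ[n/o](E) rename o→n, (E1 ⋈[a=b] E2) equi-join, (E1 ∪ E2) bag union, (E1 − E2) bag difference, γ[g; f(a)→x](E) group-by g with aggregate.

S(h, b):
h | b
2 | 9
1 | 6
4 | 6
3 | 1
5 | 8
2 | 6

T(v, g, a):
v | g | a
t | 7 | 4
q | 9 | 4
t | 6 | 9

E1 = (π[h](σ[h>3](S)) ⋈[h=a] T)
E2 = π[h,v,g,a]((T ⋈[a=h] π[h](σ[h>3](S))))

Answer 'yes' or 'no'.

E1 row counts bottom-up:
  S → 6
  σ[h>3](S) → 2
  π[h](σ[h>3](S)) → 2
  T → 3
  (π[h](σ[h>3](S)) ⋈[h=a] T) → 2
E2 row counts bottom-up:
  T → 3
  S → 6
  σ[h>3](S) → 2
  π[h](σ[h>3](S)) → 2
  (T ⋈[a=h] π[h](σ[h>3](S))) → 2
  π[h,v,g,a]((T ⋈[a=h] π[h](σ[h>3](S)))) → 2

E1 and E2 produce the same multiset:
h | v | g | a
4 | q | 9 | 4
4 | t | 7 | 4

yes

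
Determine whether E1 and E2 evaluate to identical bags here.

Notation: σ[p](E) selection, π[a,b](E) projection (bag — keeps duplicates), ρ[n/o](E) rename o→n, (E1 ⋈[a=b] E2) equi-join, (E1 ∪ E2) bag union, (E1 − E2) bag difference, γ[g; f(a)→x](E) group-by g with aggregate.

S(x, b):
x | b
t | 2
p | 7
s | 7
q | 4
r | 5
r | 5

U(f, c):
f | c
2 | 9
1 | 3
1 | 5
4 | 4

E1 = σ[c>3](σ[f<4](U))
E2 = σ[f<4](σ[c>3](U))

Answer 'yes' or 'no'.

E1 stepwise |·|:
  U → 4
  σ[f<4](U) → 3
  σ[c>3](σ[f<4](U)) → 2
E2 stepwise |·|:
  U → 4
  σ[c>3](U) → 3
  σ[f<4](σ[c>3](U)) → 2

E1 and E2 produce the same multiset:
f | c
1 | 5
2 | 9

yes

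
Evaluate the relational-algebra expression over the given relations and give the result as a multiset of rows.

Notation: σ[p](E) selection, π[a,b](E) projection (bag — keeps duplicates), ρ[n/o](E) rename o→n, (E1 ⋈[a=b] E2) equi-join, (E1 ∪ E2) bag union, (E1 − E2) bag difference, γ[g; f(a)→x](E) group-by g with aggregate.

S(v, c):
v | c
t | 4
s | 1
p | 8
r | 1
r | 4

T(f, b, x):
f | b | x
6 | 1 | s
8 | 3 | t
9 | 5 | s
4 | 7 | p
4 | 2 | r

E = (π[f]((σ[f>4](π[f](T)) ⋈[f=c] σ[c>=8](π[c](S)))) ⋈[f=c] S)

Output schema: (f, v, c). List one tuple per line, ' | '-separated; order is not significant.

Subexpression sizes:
  T → 5
  π[f](T) → 5
  σ[f>4](π[f](T)) → 3
  S → 5
  π[c](S) → 5
  σ[c>=8](π[c](S)) → 1
  (σ[f>4](π[f](T)) ⋈[f=c] σ[c>=8](π[c](S))) → 1
  π[f]((σ[f>4](π[f](T)) ⋈[f=c] σ[c>=8](π[c](S)))) → 1
  S → 5
  (π[f]((σ[f>4](π[f](T)) ⋈[f=c] σ[c>=8](π[c](S)))) ⋈[f=c] S) → 1

== RESULT ==
f | v | c
8 | p | 8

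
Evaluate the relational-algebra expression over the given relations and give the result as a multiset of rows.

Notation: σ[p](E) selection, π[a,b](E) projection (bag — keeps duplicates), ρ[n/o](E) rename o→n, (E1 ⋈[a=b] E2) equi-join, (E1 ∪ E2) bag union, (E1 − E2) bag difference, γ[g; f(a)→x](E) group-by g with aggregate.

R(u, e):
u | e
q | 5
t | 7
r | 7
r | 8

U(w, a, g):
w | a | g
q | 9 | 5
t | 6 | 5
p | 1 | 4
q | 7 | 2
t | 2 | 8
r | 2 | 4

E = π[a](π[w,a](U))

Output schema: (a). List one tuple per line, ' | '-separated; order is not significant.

Subexpression sizes:
  U → 6
  π[w,a](U) → 6
  π[a](π[w,a](U)) → 6

== RESULT ==
a
1
2
2
6
7
9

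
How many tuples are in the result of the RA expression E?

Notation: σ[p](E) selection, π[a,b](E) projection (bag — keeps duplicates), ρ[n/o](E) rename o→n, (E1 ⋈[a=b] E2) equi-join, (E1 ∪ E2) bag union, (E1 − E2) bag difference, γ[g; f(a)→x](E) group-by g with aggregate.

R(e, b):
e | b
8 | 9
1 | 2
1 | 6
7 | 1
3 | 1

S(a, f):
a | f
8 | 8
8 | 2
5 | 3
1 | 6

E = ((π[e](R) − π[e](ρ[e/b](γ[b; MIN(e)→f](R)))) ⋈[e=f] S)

Subexpression sizes:
  R → 5
  π[e](R) → 5
  R → 5
  γ[b; MIN(e)→f](R) → 4
  ρ[e/b](γ[b; MIN(e)→f](R)) → 4
  π[e](ρ[e/b](γ[b; MIN(e)→f](R))) → 4
  (π[e](R) − π[e](ρ[e/b](γ[b; MIN(e)→f](R)))) → 4
  S → 4
  ((π[e](R) − π[e](ρ[e/b](γ[b; MIN(e)→f](R)))) ⋈[e=f] S) → 2

|E| = 2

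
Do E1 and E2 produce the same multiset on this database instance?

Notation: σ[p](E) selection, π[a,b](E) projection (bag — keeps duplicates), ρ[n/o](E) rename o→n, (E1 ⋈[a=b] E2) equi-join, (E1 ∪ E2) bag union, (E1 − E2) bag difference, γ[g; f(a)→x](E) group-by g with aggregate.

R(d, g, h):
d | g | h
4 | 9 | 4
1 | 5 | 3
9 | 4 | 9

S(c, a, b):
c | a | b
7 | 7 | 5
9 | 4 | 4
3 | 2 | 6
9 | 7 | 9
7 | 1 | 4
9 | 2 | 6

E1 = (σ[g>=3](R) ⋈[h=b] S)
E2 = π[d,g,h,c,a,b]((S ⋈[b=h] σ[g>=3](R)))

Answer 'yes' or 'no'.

E1 per-node cardinality:
  R → 3
  σ[g>=3](R) → 3
  S → 6
  (σ[g>=3](R) ⋈[h=b] S) → 3
E2 per-node cardinality:
  S → 6
  R → 3
  σ[g>=3](R) → 3
  (S ⋈[b=h] σ[g>=3](R)) → 3
  π[d,g,h,c,a,b]((S ⋈[b=h] σ[g>=3](R))) → 3

E1 and E2 produce the same multiset:
d | g | h | c | a | b
4 | 9 | 4 | 7 | 1 | 4
4 | 9 | 4 | 9 | 4 | 4
9 | 4 | 9 | 9 | 7 | 9

yes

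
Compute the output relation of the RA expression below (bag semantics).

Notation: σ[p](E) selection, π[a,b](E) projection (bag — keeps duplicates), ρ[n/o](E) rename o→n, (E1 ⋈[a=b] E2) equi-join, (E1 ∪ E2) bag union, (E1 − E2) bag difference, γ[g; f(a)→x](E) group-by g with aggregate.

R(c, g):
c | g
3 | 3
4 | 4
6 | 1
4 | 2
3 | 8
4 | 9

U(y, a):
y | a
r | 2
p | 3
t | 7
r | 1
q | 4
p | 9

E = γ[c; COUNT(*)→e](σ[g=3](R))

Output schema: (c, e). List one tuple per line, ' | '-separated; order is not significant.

Per-node cardinality:
  R → 6
  σ[g=3](R) → 1
  γ[c; COUNT(*)→e](σ[g=3](R)) → 1

== RESULT ==
c | e
3 | 1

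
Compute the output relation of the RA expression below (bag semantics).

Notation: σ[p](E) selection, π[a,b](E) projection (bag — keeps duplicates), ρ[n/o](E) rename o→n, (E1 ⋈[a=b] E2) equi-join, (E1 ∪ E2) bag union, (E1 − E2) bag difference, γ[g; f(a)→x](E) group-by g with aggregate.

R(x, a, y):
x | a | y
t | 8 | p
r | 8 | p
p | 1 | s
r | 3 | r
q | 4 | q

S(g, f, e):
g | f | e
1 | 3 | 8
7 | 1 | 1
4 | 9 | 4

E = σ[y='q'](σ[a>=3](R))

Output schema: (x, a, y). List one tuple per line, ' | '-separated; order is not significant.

Stepwise |·|:
  R → 5
  σ[a>=3](R) → 4
  σ[y='q'](σ[a>=3](R)) → 1

== RESULT ==
x | a | y
q | 4 | q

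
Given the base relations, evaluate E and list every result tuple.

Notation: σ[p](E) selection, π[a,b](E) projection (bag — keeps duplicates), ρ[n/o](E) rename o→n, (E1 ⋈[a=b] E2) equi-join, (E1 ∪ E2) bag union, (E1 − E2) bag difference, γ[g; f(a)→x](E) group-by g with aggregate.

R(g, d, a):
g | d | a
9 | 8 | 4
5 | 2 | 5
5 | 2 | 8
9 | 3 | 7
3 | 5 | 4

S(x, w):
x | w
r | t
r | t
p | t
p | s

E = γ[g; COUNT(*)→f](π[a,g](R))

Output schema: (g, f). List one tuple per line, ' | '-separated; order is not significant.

Per-node cardinality:
  R → 5
  π[a,g](R) → 5
  γ[g; COUNT(*)→f](π[a,g](R)) → 3

== RESULT ==
g | f
3 | 1
5 | 2
9 | 2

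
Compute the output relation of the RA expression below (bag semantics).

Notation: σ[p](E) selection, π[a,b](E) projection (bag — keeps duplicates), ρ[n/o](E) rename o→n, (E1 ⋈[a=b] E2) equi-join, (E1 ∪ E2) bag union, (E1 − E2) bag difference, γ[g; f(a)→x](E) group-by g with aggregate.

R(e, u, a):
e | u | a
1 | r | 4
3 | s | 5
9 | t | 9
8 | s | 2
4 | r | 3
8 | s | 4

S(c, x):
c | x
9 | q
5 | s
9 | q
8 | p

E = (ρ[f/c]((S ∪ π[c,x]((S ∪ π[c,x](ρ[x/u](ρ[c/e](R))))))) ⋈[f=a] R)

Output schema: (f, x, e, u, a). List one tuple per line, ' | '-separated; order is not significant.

Subexpression sizes:
  S → 4
  S → 4
  R → 6
  ρ[c/e](R) → 6
  ρ[x/u](ρ[c/e](R)) → 6
  π[c,x](ρ[x/u](ρ[c/e](R))) → 6
  (S ∪ π[c,x](ρ[x/u](ρ[c/e](R)))) → 10
  π[c,x]((S ∪ π[c,x](ρ[x/u](ρ[c/e](R))))) → 10
  (S ∪ π[c,x]((S ∪ π[c,x](ρ[x/u](ρ[c/e](R)))))) → 14
  ρ[f/c]((S ∪ π[c,x]((S ∪ π[c,x](ρ[x/u](ρ[c/e](R))))))) → 14
  R → 6
  (ρ[f/c]((S ∪ π[c,x]((S ∪ π[c,x](ρ[x/u](ρ[c/e](R))))))) ⋈[f=a] R) → 10

== RESULT ==
f | x | e | u | a
3 | s | 4 | r | 3
4 | r | 1 | r | 4
4 | r | 8 | s | 4
5 | s | 3 | s | 5
5 | s | 3 | s | 5
9 | q | 9 | t | 9
9 | q | 9 | t | 9
9 | q | 9 | t | 9
9 | q | 9 | t | 9
9 | t | 9 | t | 9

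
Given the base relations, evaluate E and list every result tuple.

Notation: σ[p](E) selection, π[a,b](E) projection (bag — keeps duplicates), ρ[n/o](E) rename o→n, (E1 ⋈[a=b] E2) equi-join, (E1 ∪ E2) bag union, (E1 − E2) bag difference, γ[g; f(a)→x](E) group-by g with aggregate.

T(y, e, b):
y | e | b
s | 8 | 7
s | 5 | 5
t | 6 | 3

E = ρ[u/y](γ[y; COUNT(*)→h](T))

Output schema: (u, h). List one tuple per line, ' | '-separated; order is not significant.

Subexpression sizes:
  T → 3
  γ[y; COUNT(*)→h](T) → 2
  ρ[u/y](γ[y; COUNT(*)→h](T)) → 2

== RESULT ==
u | h
s | 2
t | 1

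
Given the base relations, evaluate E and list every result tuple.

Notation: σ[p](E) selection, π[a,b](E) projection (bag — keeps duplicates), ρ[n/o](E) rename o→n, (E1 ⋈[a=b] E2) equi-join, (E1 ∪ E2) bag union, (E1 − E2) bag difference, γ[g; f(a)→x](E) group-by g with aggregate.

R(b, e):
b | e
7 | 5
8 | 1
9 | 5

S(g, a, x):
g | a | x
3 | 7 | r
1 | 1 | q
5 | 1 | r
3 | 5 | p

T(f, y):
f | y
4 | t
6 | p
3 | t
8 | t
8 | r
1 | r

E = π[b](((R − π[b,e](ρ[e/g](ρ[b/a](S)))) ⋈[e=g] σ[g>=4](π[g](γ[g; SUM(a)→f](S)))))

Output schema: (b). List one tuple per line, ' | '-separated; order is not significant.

Subexpression sizes:
  R → 3
  S → 4
  ρ[b/a](S) → 4
  ρ[e/g](ρ[b/a](S)) → 4
  π[b,e](ρ[e/g](ρ[b/a](S))) → 4
  (R − π[b,e](ρ[e/g](ρ[b/a](S)))) → 3
  S → 4
  γ[g; SUM(a)→f](S) → 3
  π[g](γ[g; SUM(a)→f](S)) → 3
  σ[g>=4](π[g](γ[g; SUM(a)→f](S))) → 1
  ((R − π[b,e](ρ[e/g](ρ[b/a](S)))) ⋈[e=g] σ[g>=4](π[g](γ[g; SUM(a)→f](S)))) → 2
  π[b](((R − π[b,e](ρ[e/g](ρ[b/a](S)))) ⋈[e=g] σ[g>=4](π[g](γ[g; SUM(a)→f](S))))) → 2

== RESULT ==
b
7
9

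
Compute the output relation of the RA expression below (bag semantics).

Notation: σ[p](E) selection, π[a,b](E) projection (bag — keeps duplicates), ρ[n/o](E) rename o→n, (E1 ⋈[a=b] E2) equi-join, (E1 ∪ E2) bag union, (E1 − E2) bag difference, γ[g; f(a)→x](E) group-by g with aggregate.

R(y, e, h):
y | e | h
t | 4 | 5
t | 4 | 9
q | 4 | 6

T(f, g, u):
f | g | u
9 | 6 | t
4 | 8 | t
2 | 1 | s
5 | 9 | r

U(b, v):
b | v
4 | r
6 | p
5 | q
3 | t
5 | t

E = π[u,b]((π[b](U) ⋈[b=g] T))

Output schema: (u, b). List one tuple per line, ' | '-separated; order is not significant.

Stepwise |·|:
  U → 5
  π[b](U) → 5
  T → 4
  (π[b](U) ⋈[b=g] T) → 1
  π[u,b]((π[b](U) ⋈[b=g] T)) → 1

== RESULT ==
u | b
t | 6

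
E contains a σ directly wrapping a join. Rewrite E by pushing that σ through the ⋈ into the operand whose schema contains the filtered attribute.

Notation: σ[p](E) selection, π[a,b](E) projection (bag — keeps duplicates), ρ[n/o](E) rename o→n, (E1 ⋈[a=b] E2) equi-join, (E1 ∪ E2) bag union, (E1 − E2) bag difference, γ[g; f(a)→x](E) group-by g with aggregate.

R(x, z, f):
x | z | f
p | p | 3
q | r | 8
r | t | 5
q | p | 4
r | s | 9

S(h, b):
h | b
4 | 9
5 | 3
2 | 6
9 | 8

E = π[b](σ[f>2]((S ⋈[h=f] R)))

σ filters on f, owned by the right side.
E' = π[b]((S ⋈[h=f] σ[f>2](R)))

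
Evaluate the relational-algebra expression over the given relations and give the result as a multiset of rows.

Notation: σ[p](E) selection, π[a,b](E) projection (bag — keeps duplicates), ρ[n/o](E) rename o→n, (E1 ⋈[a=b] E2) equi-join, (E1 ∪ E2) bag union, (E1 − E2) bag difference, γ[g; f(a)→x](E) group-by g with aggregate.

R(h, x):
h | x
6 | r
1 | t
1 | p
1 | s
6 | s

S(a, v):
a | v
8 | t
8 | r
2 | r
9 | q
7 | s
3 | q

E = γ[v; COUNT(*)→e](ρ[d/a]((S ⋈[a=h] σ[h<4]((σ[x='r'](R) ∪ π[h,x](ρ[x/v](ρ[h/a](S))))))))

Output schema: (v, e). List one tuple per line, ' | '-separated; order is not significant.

Row counts bottom-up:
  S → 6
  R → 5
  σ[x='r'](R) → 1
  S → 6
  ρ[h/a](S) → 6
  ρ[x/v](ρ[h/a](S)) → 6
  π[h,x](ρ[x/v](ρ[h/a](S))) → 6
  (σ[x='r'](R) ∪ π[h,x](ρ[x/v](ρ[h/a](S)))) → 7
  σ[h<4]((σ[x='r'](R) ∪ π[h,x](ρ[x/v](ρ[h/a](S))))) → 2
  (S ⋈[a=h] σ[h<4]((σ[x='r'](R) ∪ π[h,x](ρ[x/v](ρ[h/a](S)))))) → 2
  ρ[d/a]((S ⋈[a=h] σ[h<4]((σ[x='r'](R) ∪ π[h,x](ρ[x/v](ρ[h/a](S))))))) → 2
  γ[v; COUNT(*)→e](ρ[d/a]((S ⋈[a=h] σ[h<4]((σ[x='r'](R) ∪ π[h,x](ρ[x/v](ρ[h/a](S)))))))) → 2

== RESULT ==
v | e
q | 1
r | 1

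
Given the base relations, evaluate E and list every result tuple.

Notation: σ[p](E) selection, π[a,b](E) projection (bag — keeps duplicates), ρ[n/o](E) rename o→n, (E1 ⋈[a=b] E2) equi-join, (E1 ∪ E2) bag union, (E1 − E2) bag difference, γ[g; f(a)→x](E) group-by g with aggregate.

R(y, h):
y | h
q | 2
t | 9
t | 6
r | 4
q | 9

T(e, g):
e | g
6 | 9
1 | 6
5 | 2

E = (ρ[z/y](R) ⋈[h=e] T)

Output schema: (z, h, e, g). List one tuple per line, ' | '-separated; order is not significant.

Per-node cardinality:
  R → 5
  ρ[z/y](R) → 5
  T → 3
  (ρ[z/y](R) ⋈[h=e] T) → 1

== RESULT ==
z | h | e | g
t | 6 | 6 | 9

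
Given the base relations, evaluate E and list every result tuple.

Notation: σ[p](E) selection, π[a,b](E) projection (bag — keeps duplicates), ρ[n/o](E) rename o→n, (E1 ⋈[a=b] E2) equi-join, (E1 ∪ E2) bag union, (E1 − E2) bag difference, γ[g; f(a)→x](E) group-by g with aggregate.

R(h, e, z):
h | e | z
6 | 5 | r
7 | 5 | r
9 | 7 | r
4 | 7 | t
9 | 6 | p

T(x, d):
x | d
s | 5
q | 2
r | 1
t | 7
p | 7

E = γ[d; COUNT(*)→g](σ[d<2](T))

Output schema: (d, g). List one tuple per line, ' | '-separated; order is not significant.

Subexpression sizes:
  T → 5
  σ[d<2](T) → 1
  γ[d; COUNT(*)→g](σ[d<2](T)) → 1

== RESULT ==
d | g
1 | 1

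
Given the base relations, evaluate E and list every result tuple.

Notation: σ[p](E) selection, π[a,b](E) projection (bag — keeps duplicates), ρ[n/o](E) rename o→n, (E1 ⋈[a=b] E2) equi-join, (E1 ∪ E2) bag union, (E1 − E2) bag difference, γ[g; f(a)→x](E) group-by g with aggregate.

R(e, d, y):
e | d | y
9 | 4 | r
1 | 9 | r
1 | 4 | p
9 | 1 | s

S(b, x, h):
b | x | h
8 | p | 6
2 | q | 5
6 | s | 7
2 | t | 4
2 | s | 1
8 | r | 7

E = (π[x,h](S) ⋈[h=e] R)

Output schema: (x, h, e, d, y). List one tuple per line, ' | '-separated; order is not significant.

Row counts bottom-up:
  S → 6
  π[x,h](S) → 6
  R → 4
  (π[x,h](S) ⋈[h=e] R) → 2

== RESULT ==
x | h | e | d | y
s | 1 | 1 | 4 | p
s | 1 | 1 | 9 | r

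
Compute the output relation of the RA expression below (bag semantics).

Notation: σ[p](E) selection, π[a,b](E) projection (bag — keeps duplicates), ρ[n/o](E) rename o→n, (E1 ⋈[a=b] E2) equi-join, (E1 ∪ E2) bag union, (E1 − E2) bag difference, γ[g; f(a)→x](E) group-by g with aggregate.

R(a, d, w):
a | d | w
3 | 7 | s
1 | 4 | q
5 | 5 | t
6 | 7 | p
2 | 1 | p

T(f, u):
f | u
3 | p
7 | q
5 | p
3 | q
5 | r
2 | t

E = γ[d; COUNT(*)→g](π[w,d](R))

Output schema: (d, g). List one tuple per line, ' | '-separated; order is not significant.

Subexpression sizes:
  R → 5
  π[w,d](R) → 5
  γ[d; COUNT(*)→g](π[w,d](R)) → 4

== RESULT ==
d | g
1 | 1
4 | 1
5 | 1
7 | 2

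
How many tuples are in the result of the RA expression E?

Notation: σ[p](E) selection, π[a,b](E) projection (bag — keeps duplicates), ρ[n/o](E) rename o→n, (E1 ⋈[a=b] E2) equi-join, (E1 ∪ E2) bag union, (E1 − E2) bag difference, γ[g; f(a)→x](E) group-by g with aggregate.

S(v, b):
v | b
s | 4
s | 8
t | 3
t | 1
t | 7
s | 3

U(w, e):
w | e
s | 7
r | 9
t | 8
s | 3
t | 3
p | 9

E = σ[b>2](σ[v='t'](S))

Row counts bottom-up:
  S → 6
  σ[v='t'](S) → 3
  σ[b>2](σ[v='t'](S)) → 2

|E| = 2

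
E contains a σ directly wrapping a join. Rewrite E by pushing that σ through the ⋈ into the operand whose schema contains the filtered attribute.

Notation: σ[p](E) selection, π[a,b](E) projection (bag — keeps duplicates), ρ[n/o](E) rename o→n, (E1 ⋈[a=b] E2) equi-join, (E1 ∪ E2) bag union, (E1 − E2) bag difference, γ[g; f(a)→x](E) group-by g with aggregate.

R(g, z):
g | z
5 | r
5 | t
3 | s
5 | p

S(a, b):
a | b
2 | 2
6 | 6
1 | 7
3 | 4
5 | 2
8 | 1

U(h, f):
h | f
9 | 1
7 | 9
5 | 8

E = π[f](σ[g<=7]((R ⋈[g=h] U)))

σ filters on g, owned by the left side.
E' = π[f]((σ[g<=7](R) ⋈[g=h] U))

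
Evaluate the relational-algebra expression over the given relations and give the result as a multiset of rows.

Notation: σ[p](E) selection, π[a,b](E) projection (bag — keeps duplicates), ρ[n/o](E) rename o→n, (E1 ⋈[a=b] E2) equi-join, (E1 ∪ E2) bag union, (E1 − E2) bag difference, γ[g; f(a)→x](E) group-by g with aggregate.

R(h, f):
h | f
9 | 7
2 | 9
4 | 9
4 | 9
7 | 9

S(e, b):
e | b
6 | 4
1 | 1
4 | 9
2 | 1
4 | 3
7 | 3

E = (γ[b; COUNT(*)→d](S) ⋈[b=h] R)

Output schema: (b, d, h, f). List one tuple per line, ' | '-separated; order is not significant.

Per-node cardinality:
  S → 6
  γ[b; COUNT(*)→d](S) → 4
  R → 5
  (γ[b; COUNT(*)→d](S) ⋈[b=h] R) → 3

== RESULT ==
b | d | h | f
4 | 1 | 4 | 9
4 | 1 | 4 | 9
9 | 1 | 9 | 7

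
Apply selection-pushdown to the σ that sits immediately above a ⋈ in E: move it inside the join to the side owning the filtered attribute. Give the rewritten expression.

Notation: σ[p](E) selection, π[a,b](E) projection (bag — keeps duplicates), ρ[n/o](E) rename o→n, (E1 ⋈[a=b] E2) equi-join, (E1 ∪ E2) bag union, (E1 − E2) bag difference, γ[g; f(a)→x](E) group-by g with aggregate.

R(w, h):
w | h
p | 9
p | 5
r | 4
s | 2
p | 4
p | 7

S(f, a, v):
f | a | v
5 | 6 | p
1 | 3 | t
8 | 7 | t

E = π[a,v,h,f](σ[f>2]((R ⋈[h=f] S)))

σ filters on f, owned by the right side.
E' = π[a,v,h,f]((R ⋈[h=f] σ[f>2](S)))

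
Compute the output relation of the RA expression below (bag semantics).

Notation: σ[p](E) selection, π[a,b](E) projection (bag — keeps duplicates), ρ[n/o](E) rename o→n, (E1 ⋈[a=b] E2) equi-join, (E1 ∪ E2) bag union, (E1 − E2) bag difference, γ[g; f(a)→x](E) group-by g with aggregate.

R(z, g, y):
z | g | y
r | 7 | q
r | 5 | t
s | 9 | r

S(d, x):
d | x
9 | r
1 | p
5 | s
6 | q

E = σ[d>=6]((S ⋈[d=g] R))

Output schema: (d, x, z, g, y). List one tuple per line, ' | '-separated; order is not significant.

Stepwise |·|:
  S → 4
  R → 3
  (S ⋈[d=g] R) → 2
  σ[d>=6]((S ⋈[d=g] R)) → 1

== RESULT ==
d | x | z | g | y
9 | r | s | 9 | r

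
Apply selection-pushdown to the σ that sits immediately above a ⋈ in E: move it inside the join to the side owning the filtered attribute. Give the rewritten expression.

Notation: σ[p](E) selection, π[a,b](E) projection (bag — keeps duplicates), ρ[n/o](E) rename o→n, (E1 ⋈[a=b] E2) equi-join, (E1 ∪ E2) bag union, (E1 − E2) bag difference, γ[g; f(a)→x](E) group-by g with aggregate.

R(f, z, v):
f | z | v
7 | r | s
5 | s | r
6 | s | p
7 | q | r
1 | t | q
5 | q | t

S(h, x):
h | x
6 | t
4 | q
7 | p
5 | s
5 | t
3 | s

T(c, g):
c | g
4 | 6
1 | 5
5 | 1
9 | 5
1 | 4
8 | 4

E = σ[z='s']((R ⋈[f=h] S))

σ filters on z, owned by the left side.
E' = (σ[z='s'](R) ⋈[f=h] S)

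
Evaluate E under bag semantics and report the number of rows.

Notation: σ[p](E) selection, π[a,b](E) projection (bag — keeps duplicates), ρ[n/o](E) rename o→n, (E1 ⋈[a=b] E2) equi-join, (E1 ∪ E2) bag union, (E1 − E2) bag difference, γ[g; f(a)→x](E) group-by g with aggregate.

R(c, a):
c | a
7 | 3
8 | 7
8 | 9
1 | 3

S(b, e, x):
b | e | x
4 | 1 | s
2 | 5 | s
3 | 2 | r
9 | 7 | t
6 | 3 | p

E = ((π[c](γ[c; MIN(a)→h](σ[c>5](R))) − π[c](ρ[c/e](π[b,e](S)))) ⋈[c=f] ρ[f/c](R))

Row counts bottom-up:
  R → 4
  σ[c>5](R) → 3
  γ[c; MIN(a)→h](σ[c>5](R)) → 2
  π[c](γ[c; MIN(a)→h](σ[c>5](R))) → 2
  S → 5
  π[b,e](S) → 5
  ρ[c/e](π[b,e](S)) → 5
  π[c](ρ[c/e](π[b,e](S))) → 5
  (π[c](γ[c; MIN(a)→h](σ[c>5](R))) − π[c](ρ[c/e](π[b,e](S)))) → 1
  R → 4
  ρ[f/c](R) → 4
  ((π[c](γ[c; MIN(a)→h](σ[c>5](R))) − π[c](ρ[c/e](π[b,e](S)))) ⋈[c=f] ρ[f/c](R)) → 2

|E| = 2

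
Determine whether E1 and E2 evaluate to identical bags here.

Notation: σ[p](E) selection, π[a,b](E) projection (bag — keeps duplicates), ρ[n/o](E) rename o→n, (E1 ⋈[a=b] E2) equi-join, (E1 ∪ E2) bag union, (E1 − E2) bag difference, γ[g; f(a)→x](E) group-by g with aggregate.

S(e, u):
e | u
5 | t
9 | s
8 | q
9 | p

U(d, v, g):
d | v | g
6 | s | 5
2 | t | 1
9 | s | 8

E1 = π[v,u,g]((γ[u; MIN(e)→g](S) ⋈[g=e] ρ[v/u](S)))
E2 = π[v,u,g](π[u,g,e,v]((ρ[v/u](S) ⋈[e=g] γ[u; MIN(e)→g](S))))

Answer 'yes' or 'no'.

E1 subexpression sizes:
  S → 4
  γ[u; MIN(e)→g](S) → 4
  S → 4
  ρ[v/u](S) → 4
  (γ[u; MIN(e)→g](S) ⋈[g=e] ρ[v/u](S)) → 6
  π[v,u,g]((γ[u; MIN(e)→g](S) ⋈[g=e] ρ[v/u](S))) → 6
E2 subexpression sizes:
  S → 4
  ρ[v/u](S) → 4
  S → 4
  γ[u; MIN(e)→g](S) → 4
  (ρ[v/u](S) ⋈[e=g] γ[u; MIN(e)→g](S)) → 6
  π[u,g,e,v]((ρ[v/u](S) ⋈[e=g] γ[u; MIN(e)→g](S))) → 6
  π[v,u,g](π[u,g,e,v]((ρ[v/u](S) ⋈[e=g] γ[u; MIN(e)→g](S)))) → 6

E1 and E2 produce the same multiset:
v | u | g
p | p | 9
p | s | 9
q | q | 8
s | p | 9
s | s | 9
t | t | 5

yes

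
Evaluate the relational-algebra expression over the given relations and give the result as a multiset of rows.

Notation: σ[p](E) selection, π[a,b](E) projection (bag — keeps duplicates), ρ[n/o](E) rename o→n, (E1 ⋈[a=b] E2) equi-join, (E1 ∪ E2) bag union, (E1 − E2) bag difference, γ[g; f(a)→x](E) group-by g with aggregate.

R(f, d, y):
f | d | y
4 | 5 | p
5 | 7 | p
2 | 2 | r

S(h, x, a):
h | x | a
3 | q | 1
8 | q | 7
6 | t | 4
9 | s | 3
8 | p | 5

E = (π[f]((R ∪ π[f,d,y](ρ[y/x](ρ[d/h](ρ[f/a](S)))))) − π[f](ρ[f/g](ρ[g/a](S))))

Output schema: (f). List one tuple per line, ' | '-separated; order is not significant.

Row counts bottom-up:
  R → 3
  S → 5
  ρ[f/a](S) → 5
  ρ[d/h](ρ[f/a](S)) → 5
  ρ[y/x](ρ[d/h](ρ[f/a](S))) → 5
  π[f,d,y](ρ[y/x](ρ[d/h](ρ[f/a](S)))) → 5
  (R ∪ π[f,d,y](ρ[y/x](ρ[d/h](ρ[f/a](S))))) → 8
  π[f]((R ∪ π[f,d,y](ρ[y/x](ρ[d/h](ρ[f/a](S)))))) → 8
  S → 5
  ρ[g/a](S) → 5
  ρ[f/g](ρ[g/a](S)) → 5
  π[f](ρ[f/g](ρ[g/a](S))) → 5
  (π[f]((R ∪ π[f,d,y](ρ[y/x](ρ[d/h](ρ[f/a](S)))))) − π[f](ρ[f/g](ρ[g/a](S)))) → 3

== RESULT ==
f
2
4
5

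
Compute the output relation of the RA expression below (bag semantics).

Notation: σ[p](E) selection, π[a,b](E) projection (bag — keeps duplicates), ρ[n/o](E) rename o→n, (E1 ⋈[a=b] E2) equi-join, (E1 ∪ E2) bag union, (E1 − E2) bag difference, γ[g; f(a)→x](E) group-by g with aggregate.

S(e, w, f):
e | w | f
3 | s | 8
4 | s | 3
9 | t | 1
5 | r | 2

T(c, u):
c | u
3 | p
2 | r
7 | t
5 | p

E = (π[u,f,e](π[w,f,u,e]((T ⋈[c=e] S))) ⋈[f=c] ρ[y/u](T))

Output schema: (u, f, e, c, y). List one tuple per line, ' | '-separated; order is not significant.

Stepwise |·|:
  T → 4
  S → 4
  (T ⋈[c=e] S) → 2
  π[w,f,u,e]((T ⋈[c=e] S)) → 2
  π[u,f,e](π[w,f,u,e]((T ⋈[c=e] S))) → 2
  T → 4
  ρ[y/u](T) → 4
  (π[u,f,e](π[w,f,u,e]((T ⋈[c=e] S))) ⋈[f=c] ρ[y/u](T)) → 1

== RESULT ==
u | f | e | c | y
p | 2 | 5 | 2 | r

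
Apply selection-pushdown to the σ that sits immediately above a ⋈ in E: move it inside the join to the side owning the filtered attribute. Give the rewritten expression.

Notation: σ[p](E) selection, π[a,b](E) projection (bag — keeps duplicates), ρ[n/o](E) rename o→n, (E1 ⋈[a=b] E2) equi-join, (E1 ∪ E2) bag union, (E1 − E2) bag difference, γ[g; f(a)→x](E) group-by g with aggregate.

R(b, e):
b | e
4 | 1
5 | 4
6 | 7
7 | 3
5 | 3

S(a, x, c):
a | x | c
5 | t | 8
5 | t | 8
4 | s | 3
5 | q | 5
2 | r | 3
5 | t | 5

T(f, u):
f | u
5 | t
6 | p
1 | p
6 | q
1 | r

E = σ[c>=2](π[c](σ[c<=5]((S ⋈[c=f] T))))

σ filters on c, owned by the left side.
E' = σ[c>=2](π[c]((σ[c<=5](S) ⋈[c=f] T)))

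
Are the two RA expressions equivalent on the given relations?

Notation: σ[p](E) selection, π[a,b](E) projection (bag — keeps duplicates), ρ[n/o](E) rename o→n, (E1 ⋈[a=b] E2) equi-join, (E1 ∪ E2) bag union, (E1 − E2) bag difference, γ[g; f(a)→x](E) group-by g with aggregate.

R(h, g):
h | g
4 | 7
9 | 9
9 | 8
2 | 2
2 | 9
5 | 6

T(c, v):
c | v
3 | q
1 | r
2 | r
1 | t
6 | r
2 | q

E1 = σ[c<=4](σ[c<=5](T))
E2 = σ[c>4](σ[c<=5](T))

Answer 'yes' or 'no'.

E1 stepwise |·|:
  T → 6
  σ[c<=5](T) → 5
  σ[c<=4](σ[c<=5](T)) → 5
E2 stepwise |·|:
  T → 6
  σ[c<=5](T) → 5
  σ[c>4](σ[c<=5](T)) → 0

E1 result:
c | v
1 | r
1 | t
2 | q
2 | r
3 | q
E2 result:
c | v
(0 rows)
Witness: (3, 'q') appears 1× in E1 but 0× in E2.

no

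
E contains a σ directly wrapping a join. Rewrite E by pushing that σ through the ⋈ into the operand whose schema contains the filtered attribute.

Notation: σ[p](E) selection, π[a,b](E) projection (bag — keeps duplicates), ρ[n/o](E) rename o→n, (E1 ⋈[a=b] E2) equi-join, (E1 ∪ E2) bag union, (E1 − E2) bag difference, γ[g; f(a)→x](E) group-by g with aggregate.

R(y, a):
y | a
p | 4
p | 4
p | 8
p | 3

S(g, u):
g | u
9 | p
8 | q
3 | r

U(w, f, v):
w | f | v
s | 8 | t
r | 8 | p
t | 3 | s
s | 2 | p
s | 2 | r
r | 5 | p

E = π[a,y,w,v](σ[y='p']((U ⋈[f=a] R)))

σ filters on y, owned by the right side.
E' = π[a,y,w,v]((U ⋈[f=a] σ[y='p'](R)))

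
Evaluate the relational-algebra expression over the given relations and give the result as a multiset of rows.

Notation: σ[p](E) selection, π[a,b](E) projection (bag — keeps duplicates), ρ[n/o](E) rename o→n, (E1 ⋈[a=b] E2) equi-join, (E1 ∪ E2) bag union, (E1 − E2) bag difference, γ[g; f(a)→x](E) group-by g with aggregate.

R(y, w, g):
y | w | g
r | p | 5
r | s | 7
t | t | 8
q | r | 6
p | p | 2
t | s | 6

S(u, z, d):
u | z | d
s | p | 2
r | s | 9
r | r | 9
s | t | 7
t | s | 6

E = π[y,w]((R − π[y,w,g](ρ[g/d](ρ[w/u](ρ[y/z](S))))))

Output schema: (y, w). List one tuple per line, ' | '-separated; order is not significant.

Row counts bottom-up:
  R → 6
  S → 5
  ρ[y/z](S) → 5
  ρ[w/u](ρ[y/z](S)) → 5
  ρ[g/d](ρ[w/u](ρ[y/z](S))) → 5
  π[y,w,g](ρ[g/d](ρ[w/u](ρ[y/z](S)))) → 5
  (R − π[y,w,g](ρ[g/d](ρ[w/u](ρ[y/z](S))))) → 6
  π[y,w]((R − π[y,w,g](ρ[g/d](ρ[w/u](ρ[y/z](S)))))) → 6

== RESULT ==
y | w
p | p
q | r
r | p
r | s
t | s
t | t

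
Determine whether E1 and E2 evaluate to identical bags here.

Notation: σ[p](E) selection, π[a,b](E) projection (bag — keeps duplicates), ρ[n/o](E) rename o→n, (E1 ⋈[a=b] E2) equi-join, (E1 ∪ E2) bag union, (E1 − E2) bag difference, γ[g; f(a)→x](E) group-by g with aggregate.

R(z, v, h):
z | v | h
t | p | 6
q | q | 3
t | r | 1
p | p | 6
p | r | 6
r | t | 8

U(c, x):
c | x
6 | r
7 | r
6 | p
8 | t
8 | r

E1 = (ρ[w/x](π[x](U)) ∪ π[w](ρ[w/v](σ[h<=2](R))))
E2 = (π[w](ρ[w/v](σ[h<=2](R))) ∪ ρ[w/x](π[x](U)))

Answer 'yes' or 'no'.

E1 per-node cardinality:
  U → 5
  π[x](U) → 5
  ρ[w/x](π[x](U)) → 5
  R → 6
  σ[h<=2](R) → 1
  ρ[w/v](σ[h<=2](R)) → 1
  π[w](ρ[w/v](σ[h<=2](R))) → 1
  (ρ[w/x](π[x](U)) ∪ π[w](ρ[w/v](σ[h<=2](R)))) → 6
E2 per-node cardinality:
  R → 6
  σ[h<=2](R) → 1
  ρ[w/v](σ[h<=2](R)) → 1
  π[w](ρ[w/v](σ[h<=2](R))) → 1
  U → 5
  π[x](U) → 5
  ρ[w/x](π[x](U)) → 5
  (π[w](ρ[w/v](σ[h<=2](R))) ∪ ρ[w/x](π[x](U))) → 6

E1 and E2 produce the same multiset:
w
p
r
r
r
r
t

yes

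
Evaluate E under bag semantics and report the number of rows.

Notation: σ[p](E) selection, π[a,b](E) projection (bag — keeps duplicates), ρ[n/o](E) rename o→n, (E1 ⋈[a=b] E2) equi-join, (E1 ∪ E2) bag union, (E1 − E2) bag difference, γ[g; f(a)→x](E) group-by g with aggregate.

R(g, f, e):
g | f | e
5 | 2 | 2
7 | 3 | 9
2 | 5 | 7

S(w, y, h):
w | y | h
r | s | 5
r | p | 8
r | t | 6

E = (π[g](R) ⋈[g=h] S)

Per-node cardinality:
  R → 3
  π[g](R) → 3
  S → 3
  (π[g](R) ⋈[g=h] S) → 1

|E| = 1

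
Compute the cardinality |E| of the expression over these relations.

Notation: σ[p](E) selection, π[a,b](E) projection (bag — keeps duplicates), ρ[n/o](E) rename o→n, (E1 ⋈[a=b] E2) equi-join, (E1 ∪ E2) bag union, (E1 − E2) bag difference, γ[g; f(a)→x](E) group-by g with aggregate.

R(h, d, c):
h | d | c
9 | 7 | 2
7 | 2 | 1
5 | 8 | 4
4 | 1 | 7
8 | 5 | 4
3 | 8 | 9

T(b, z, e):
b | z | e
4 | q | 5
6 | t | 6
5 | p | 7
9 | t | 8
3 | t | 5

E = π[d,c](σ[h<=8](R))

Row counts bottom-up:
  R → 6
  σ[h<=8](R) → 5
  π[d,c](σ[h<=8](R)) → 5

|E| = 5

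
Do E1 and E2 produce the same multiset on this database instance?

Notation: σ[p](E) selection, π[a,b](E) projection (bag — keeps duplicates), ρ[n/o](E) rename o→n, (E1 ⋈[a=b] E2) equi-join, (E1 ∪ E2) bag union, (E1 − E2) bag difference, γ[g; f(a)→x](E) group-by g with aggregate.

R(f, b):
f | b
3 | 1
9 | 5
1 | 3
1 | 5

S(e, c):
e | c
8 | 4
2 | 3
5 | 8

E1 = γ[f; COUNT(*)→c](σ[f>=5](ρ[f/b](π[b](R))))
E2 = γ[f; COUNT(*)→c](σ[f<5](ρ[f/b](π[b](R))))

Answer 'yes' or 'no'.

E1 stepwise |·|:
  R → 4
  π[b](R) → 4
  ρ[f/b](π[b](R)) → 4
  σ[f>=5](ρ[f/b](π[b](R))) → 2
  γ[f; COUNT(*)→c](σ[f>=5](ρ[f/b](π[b](R)))) → 1
E2 stepwise |·|:
  R → 4
  π[b](R) → 4
  ρ[f/b](π[b](R)) → 4
  σ[f<5](ρ[f/b](π[b](R))) → 2
  γ[f; COUNT(*)→c](σ[f<5](ρ[f/b](π[b](R)))) → 2

E1 result:
f | c
5 | 2
E2 result:
f | c
1 | 1
3 | 1
Witness: (3, 1) appears 0× in E1 but 1× in E2.

no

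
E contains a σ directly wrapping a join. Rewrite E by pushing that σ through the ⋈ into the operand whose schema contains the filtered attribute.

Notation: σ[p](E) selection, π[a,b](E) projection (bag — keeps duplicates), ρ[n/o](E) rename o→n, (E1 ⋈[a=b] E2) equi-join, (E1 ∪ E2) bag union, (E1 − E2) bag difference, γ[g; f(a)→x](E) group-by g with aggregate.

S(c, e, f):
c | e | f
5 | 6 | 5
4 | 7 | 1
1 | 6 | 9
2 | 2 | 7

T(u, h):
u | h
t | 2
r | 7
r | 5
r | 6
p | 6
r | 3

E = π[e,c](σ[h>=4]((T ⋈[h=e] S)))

σ filters on h, owned by the left side.
E' = π[e,c]((σ[h>=4](T) ⋈[h=e] S))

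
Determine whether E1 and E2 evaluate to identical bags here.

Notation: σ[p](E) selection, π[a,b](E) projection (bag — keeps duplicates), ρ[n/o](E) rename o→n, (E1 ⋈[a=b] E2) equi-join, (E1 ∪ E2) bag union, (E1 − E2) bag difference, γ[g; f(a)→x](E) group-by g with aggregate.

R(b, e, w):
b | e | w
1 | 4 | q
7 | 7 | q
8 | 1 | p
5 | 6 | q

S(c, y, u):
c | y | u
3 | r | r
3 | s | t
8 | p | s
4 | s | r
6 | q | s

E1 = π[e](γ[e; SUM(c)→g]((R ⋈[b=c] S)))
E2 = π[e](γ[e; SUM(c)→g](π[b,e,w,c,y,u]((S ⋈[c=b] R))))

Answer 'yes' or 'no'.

E1 subexpression sizes:
  R → 4
  S → 5
  (R ⋈[b=c] S) → 1
  γ[e; SUM(c)→g]((R ⋈[b=c] S)) → 1
  π[e](γ[e; SUM(c)→g]((R ⋈[b=c] S))) → 1
E2 subexpression sizes:
  S → 5
  R → 4
  (S ⋈[c=b] R) → 1
  π[b,e,w,c,y,u]((S ⋈[c=b] R)) → 1
  γ[e; SUM(c)→g](π[b,e,w,c,y,u]((S ⋈[c=b] R))) → 1
  π[e](γ[e; SUM(c)→g](π[b,e,w,c,y,u]((S ⋈[c=b] R)))) → 1

E1 and E2 produce the same multiset:
e
1

yes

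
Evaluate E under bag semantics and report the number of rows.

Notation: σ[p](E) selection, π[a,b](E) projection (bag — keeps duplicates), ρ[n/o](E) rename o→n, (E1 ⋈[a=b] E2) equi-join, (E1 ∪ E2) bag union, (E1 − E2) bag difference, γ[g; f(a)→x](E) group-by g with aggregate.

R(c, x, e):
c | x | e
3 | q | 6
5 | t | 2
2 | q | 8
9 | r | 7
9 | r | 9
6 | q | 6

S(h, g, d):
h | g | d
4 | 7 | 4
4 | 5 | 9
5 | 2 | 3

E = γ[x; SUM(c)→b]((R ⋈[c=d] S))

Stepwise |·|:
  R → 6
  S → 3
  (R ⋈[c=d] S) → 3
  γ[x; SUM(c)→b]((R ⋈[c=d] S)) → 2

|E| = 2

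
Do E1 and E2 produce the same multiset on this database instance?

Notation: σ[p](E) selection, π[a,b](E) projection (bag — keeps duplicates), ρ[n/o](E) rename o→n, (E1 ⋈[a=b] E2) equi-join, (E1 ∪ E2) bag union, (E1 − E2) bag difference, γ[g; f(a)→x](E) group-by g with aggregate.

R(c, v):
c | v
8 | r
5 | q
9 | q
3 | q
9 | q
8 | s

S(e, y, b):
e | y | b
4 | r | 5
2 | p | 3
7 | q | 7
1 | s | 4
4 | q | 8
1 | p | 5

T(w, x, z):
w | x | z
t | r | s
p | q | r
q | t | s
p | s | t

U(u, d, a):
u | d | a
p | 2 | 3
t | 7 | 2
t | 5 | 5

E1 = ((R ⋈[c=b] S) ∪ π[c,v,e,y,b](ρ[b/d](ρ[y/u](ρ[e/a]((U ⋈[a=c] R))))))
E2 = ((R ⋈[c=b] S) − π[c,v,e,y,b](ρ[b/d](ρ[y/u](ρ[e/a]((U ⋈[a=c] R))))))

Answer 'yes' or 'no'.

E1 row counts bottom-up:
  R → 6
  S → 6
  (R ⋈[c=b] S) → 5
  U → 3
  R → 6
  (U ⋈[a=c] R) → 2
  ρ[e/a]((U ⋈[a=c] R)) → 2
  ρ[y/u](ρ[e/a]((U ⋈[a=c] R))) → 2
  ρ[b/d](ρ[y/u](ρ[e/a]((U ⋈[a=c] R)))) → 2
  π[c,v,e,y,b](ρ[b/d](ρ[y/u](ρ[e/a]((U ⋈[a=c] R))))) → 2
  ((R ⋈[c=b] S) ∪ π[c,v,e,y,b](ρ[b/d](ρ[y/u](ρ[e/a]((U ⋈[a=c] R)))))) → 7
E2 row counts bottom-up:
  R → 6
  S → 6
  (R ⋈[c=b] S) → 5
  U → 3
  R → 6
  (U ⋈[a=c] R) → 2
  ρ[e/a]((U ⋈[a=c] R)) → 2
  ρ[y/u](ρ[e/a]((U ⋈[a=c] R))) → 2
  ρ[b/d](ρ[y/u](ρ[e/a]((U ⋈[a=c] R)))) → 2
  π[c,v,e,y,b](ρ[b/d](ρ[y/u](ρ[e/a]((U ⋈[a=c] R))))) → 2
  ((R ⋈[c=b] S) − π[c,v,e,y,b](ρ[b/d](ρ[y/u](ρ[e/a]((U ⋈[a=c] R)))))) → 5

E1 result:
c | v | e | y | b
3 | q | 2 | p | 3
3 | q | 3 | p | 2
5 | q | 1 | p | 5
5 | q | 4 | r | 5
5 | q | 5 | t | 5
8 | r | 4 | q | 8
8 | s | 4 | q | 8
E2 result:
c | v | e | y | b
3 | q | 2 | p | 3
5 | q | 1 | p | 5
5 | q | 4 | r | 5
8 | r | 4 | q | 8
8 | s | 4 | q | 8
Witness: (3, 'q', 3, 'p', 2) appears 1× in E1 but 0× in E2.

no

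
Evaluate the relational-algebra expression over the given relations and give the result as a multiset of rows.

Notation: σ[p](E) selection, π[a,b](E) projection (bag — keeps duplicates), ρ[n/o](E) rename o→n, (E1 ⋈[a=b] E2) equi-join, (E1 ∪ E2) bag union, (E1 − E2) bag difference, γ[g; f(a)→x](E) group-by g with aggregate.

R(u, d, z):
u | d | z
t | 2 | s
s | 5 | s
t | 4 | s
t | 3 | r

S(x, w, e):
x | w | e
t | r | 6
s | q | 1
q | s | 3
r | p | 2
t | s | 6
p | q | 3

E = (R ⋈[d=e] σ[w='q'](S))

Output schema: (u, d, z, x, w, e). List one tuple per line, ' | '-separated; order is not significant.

Stepwise |·|:
  R → 4
  S → 6
  σ[w='q'](S) → 2
  (R ⋈[d=e] σ[w='q'](S)) → 1

== RESULT ==
u | d | z | x | w | e
t | 3 | r | p | q | 3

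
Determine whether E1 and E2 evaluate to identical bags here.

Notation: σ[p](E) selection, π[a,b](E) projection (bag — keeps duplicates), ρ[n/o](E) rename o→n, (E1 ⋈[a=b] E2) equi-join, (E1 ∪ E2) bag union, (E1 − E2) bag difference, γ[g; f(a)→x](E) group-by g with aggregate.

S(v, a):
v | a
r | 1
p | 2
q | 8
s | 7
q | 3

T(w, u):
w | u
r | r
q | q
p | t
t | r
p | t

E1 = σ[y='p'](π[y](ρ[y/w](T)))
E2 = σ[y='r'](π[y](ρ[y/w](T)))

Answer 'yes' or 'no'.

E1 row counts bottom-up:
  T → 5
  ρ[y/w](T) → 5
  π[y](ρ[y/w](T)) → 5
  σ[y='p'](π[y](ρ[y/w](T))) → 2
E2 row counts bottom-up:
  T → 5
  ρ[y/w](T) → 5
  π[y](ρ[y/w](T)) → 5
  σ[y='r'](π[y](ρ[y/w](T))) → 1

E1 result:
y
p
p
E2 result:
y
r
Witness: ('p',) appears 2× in E1 but 0× in E2.

no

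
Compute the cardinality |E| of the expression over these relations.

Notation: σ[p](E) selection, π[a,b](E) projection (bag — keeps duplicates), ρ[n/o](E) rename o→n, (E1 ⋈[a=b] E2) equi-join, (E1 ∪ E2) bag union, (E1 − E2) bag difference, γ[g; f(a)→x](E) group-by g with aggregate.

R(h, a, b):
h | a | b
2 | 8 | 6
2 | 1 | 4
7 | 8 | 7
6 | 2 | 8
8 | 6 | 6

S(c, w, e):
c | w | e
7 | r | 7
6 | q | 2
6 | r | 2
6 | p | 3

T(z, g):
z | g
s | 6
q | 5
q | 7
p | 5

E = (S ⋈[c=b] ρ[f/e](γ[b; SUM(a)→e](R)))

Per-node cardinality:
  S → 4
  R → 5
  γ[b; SUM(a)→e](R) → 4
  ρ[f/e](γ[b; SUM(a)→e](R)) → 4
  (S ⋈[c=b] ρ[f/e](γ[b; SUM(a)→e](R))) → 4

|E| = 4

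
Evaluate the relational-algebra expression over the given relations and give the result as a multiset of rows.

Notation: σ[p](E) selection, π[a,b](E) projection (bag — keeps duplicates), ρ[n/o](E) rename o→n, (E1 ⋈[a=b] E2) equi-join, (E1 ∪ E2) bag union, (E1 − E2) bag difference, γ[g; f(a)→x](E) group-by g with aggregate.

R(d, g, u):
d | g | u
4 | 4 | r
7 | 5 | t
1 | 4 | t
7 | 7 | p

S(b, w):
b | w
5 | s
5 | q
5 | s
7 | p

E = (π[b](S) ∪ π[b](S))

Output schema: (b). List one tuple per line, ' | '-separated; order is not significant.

Subexpression sizes:
  S → 4
  π[b](S) → 4
  S → 4
  π[b](S) → 4
  (π[b](S) ∪ π[b](S)) → 8

== RESULT ==
b
5
5
5
5
5
5
7
7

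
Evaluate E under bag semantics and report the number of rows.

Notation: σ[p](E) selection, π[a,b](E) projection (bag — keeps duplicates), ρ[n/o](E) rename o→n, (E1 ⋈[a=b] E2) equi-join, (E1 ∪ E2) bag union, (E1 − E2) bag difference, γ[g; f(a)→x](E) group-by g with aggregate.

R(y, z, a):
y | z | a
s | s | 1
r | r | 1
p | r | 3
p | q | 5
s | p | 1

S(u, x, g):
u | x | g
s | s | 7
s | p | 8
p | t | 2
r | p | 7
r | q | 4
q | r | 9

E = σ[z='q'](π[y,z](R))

Per-node cardinality:
  R → 5
  π[y,z](R) → 5
  σ[z='q'](π[y,z](R)) → 1

|E| = 1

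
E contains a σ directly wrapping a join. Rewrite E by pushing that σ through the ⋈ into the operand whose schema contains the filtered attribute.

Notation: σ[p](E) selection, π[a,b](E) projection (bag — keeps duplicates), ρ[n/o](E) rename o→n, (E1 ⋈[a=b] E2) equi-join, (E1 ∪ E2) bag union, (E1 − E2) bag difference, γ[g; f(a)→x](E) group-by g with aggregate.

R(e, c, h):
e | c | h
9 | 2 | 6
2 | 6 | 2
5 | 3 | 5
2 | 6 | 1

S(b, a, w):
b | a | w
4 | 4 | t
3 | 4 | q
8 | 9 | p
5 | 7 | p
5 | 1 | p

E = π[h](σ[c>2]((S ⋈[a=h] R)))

σ filters on c, owned by the right side.
E' = π[h]((S ⋈[a=h] σ[c>2](R)))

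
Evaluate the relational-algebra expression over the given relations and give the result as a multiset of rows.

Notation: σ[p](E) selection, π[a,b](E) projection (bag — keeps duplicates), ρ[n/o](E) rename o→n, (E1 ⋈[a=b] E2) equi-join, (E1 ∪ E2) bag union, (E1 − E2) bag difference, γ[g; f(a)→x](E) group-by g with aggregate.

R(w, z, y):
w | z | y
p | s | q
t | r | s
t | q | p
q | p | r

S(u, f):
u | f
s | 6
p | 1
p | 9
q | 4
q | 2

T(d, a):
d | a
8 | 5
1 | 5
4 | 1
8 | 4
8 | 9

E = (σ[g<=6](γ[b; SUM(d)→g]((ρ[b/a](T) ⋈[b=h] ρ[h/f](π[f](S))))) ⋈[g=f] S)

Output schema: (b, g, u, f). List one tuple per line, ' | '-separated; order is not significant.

Subexpression sizes:
  T → 5
  ρ[b/a](T) → 5
  S → 5
  π[f](S) → 5
  ρ[h/f](π[f](S)) → 5
  (ρ[b/a](T) ⋈[b=h] ρ[h/f](π[f](S))) → 3
  γ[b; SUM(d)→g]((ρ[b/a](T) ⋈[b=h] ρ[h/f](π[f](S)))) → 3
  σ[g<=6](γ[b; SUM(d)→g]((ρ[b/a](T) ⋈[b=h] ρ[h/f](π[f](S))))) → 1
  S → 5
  (σ[g<=6](γ[b; SUM(d)→g]((ρ[b/a](T) ⋈[b=h] ρ[h/f](π[f](S))))) ⋈[g=f] S) → 1

== RESULT ==
b | g | u | f
1 | 4 | q | 4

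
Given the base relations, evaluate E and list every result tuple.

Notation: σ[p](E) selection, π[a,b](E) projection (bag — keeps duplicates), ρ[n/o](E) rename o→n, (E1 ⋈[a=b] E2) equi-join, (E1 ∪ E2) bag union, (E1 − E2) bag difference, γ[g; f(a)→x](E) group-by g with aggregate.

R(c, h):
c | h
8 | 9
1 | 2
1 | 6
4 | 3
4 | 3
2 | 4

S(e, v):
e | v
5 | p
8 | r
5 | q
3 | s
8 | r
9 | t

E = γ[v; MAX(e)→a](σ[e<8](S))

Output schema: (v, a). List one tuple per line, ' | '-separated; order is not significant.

Per-node cardinality:
  S → 6
  σ[e<8](S) → 3
  γ[v; MAX(e)→a](σ[e<8](S)) → 3

== RESULT ==
v | a
p | 5
q | 5
s | 3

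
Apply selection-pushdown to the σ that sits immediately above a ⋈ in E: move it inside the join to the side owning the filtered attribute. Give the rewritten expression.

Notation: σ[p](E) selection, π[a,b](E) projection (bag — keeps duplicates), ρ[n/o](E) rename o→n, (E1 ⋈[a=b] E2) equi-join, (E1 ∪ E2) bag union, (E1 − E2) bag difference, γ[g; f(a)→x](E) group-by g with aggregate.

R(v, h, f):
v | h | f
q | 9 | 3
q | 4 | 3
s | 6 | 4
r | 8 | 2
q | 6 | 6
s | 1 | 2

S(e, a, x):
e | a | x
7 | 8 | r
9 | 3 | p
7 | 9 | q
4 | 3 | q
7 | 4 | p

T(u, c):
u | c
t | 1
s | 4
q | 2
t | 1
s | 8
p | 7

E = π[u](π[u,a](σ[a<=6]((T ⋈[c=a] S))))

σ filters on a, owned by the right side.
E' = π[u](π[u,a]((T ⋈[c=a] σ[a<=6](S))))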